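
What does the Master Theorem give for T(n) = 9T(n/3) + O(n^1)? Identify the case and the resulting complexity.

Master Theorem for T(n) = 9T(n/3) + O(n^1):

a = 9, b = 3, c = 1
log_b(a) = log_3(9) = 2.0000

Case 1: c = 1 < log_3(9) = 2.0000
T(n) = O(n^(log_3 9)) = O(n^2)

For T(n) = 9T(n/3) + O(n^1): log_3(9) = 2.0000. This is Case 1 of the Master Theorem (c < log_b(a), work dominated by leaves), giving O(n^2).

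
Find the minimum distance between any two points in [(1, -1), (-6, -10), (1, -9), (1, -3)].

Computing all pairwise distances among 4 points:

d((1, -1), (-6, -10)) = 11.4018
d((1, -1), (1, -9)) = 8.0
d((1, -1), (1, -3)) = 2.0 <-- minimum
d((-6, -10), (1, -9)) = 7.0711
d((-6, -10), (1, -3)) = 9.8995
d((1, -9), (1, -3)) = 6.0

Closest pair: (1, -1) and (1, -3) with distance 2.0

The closest pair is (1, -1) and (1, -3) with Euclidean distance 2.0. For 4 points, brute-force pairwise comparison is shown above. For large n, the divide-and-conquer algorithm (sort by x, recurse on halves, check the dividing strip) achieves O(n log n).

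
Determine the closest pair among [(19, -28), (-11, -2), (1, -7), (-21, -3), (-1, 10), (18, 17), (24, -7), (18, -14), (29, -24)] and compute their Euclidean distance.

Computing all pairwise distances among 9 points:

d((19, -28), (-11, -2)) = 39.6989
d((19, -28), (1, -7)) = 27.6586
d((19, -28), (-21, -3)) = 47.1699
d((19, -28), (-1, 10)) = 42.9418
d((19, -28), (18, 17)) = 45.0111
d((19, -28), (24, -7)) = 21.587
d((19, -28), (18, -14)) = 14.0357
d((19, -28), (29, -24)) = 10.7703
d((-11, -2), (1, -7)) = 13.0
d((-11, -2), (-21, -3)) = 10.0499
d((-11, -2), (-1, 10)) = 15.6205
d((-11, -2), (18, 17)) = 34.6699
d((-11, -2), (24, -7)) = 35.3553
d((-11, -2), (18, -14)) = 31.3847
d((-11, -2), (29, -24)) = 45.6508
d((1, -7), (-21, -3)) = 22.3607
d((1, -7), (-1, 10)) = 17.1172
d((1, -7), (18, 17)) = 29.4109
d((1, -7), (24, -7)) = 23.0
d((1, -7), (18, -14)) = 18.3848
d((1, -7), (29, -24)) = 32.7567
d((-21, -3), (-1, 10)) = 23.8537
d((-21, -3), (18, 17)) = 43.8292
d((-21, -3), (24, -7)) = 45.1774
d((-21, -3), (18, -14)) = 40.5216
d((-21, -3), (29, -24)) = 54.231
d((-1, 10), (18, 17)) = 20.2485
d((-1, 10), (24, -7)) = 30.2324
d((-1, 10), (18, -14)) = 30.6105
d((-1, 10), (29, -24)) = 45.3431
d((18, 17), (24, -7)) = 24.7386
d((18, 17), (18, -14)) = 31.0
d((18, 17), (29, -24)) = 42.45
d((24, -7), (18, -14)) = 9.2195 <-- minimum
d((24, -7), (29, -24)) = 17.72
d((18, -14), (29, -24)) = 14.8661

Closest pair: (24, -7) and (18, -14) with distance 9.2195

The closest pair is (24, -7) and (18, -14) with Euclidean distance 9.2195. For 9 points, brute-force pairwise comparison is shown above. For large n, the divide-and-conquer algorithm (sort by x, recurse on halves, check the dividing strip) achieves O(n log n).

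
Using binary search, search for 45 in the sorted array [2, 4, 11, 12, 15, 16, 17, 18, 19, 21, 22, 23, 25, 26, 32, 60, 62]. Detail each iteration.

Binary search for 45 in [2, 4, 11, 12, 15, 16, 17, 18, 19, 21, 22, 23, 25, 26, 32, 60, 62]:

lo=0, hi=16, mid=8, arr[mid]=19 -> 19 < 45, search right half
lo=9, hi=16, mid=12, arr[mid]=25 -> 25 < 45, search right half
lo=13, hi=16, mid=14, arr[mid]=32 -> 32 < 45, search right half
lo=15, hi=16, mid=15, arr[mid]=60 -> 60 > 45, search left half
lo=15 > hi=14, target 45 not found

Binary search determines that 45 is not in the array after 4 comparisons. The search space was exhausted without finding the target.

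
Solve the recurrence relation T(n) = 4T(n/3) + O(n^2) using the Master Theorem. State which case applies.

Master Theorem for T(n) = 4T(n/3) + O(n^2):

a = 4, b = 3, c = 2
log_b(a) = log_3(4) = 1.2619

Case 3: c = 2 > log_3(4) = 1.2619
T(n) = O(n^2) = O(n^2)

For T(n) = 4T(n/3) + O(n^2): log_3(4) = 1.2619. This is Case 3 of the Master Theorem (c > log_b(a), work dominated by root), giving O(n^2).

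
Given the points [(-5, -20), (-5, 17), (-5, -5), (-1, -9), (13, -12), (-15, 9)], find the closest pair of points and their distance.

Computing all pairwise distances among 6 points:

d((-5, -20), (-5, 17)) = 37.0
d((-5, -20), (-5, -5)) = 15.0
d((-5, -20), (-1, -9)) = 11.7047
d((-5, -20), (13, -12)) = 19.6977
d((-5, -20), (-15, 9)) = 30.6757
d((-5, 17), (-5, -5)) = 22.0
d((-5, 17), (-1, -9)) = 26.3059
d((-5, 17), (13, -12)) = 34.1321
d((-5, 17), (-15, 9)) = 12.8062
d((-5, -5), (-1, -9)) = 5.6569 <-- minimum
d((-5, -5), (13, -12)) = 19.3132
d((-5, -5), (-15, 9)) = 17.2047
d((-1, -9), (13, -12)) = 14.3178
d((-1, -9), (-15, 9)) = 22.8035
d((13, -12), (-15, 9)) = 35.0

Closest pair: (-5, -5) and (-1, -9) with distance 5.6569

The closest pair is (-5, -5) and (-1, -9) with Euclidean distance 5.6569. For 6 points, brute-force pairwise comparison is shown above. For large n, the divide-and-conquer algorithm (sort by x, recurse on halves, check the dividing strip) achieves O(n log n).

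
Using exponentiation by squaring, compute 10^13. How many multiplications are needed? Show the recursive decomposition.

Computing 10^13 by squaring (build up from 10^1; each line after the first costs one multiplication):

10^1 = 10
10^2 = (10^1)^2 = 10^2 = 100
10^3 = 10 * 10^2 = 10 * 100 = 1000
10^6 = (10^3)^2 = 1000^2 = 1000000
10^12 = (10^6)^2 = 1000000^2 = 1000000000000
10^13 = 10 * 10^12 = 10 * 1000000000000 = 10000000000000

Result: 10000000000000
Multiplications needed: 5 (5 lines after 10^1)

10^13 = 10000000000000. Using exponentiation by squaring, this requires 5 multiplications. The key idea: if the exponent is even, square the half-power; if odd, multiply by the base once.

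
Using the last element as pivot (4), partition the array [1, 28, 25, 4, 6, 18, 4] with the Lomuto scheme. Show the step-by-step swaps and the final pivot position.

Lomuto partition with pivot = 4:

Initial array: [1, 28, 25, 4, 6, 18, 4]

arr[0]=1 <= 4: swap with position 0, array becomes [1, 28, 25, 4, 6, 18, 4]
arr[1]=28 > 4: no swap
arr[2]=25 > 4: no swap
arr[3]=4 <= 4: swap with position 1, array becomes [1, 4, 25, 28, 6, 18, 4]
arr[4]=6 > 4: no swap
arr[5]=18 > 4: no swap

Place pivot at position 2: [1, 4, 4, 28, 6, 18, 25]
Pivot position: 2

After partitioning with pivot 4, the array becomes [1, 4, 4, 28, 6, 18, 25]. The pivot is placed at index 2. All elements to the left of the pivot are <= 4, and all elements to the right are > 4.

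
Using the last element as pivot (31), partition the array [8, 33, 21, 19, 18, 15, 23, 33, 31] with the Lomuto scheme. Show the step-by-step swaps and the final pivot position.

Lomuto partition with pivot = 31:

Initial array: [8, 33, 21, 19, 18, 15, 23, 33, 31]

arr[0]=8 <= 31: swap with position 0, array becomes [8, 33, 21, 19, 18, 15, 23, 33, 31]
arr[1]=33 > 31: no swap
arr[2]=21 <= 31: swap with position 1, array becomes [8, 21, 33, 19, 18, 15, 23, 33, 31]
arr[3]=19 <= 31: swap with position 2, array becomes [8, 21, 19, 33, 18, 15, 23, 33, 31]
arr[4]=18 <= 31: swap with position 3, array becomes [8, 21, 19, 18, 33, 15, 23, 33, 31]
arr[5]=15 <= 31: swap with position 4, array becomes [8, 21, 19, 18, 15, 33, 23, 33, 31]
arr[6]=23 <= 31: swap with position 5, array becomes [8, 21, 19, 18, 15, 23, 33, 33, 31]
arr[7]=33 > 31: no swap

Place pivot at position 6: [8, 21, 19, 18, 15, 23, 31, 33, 33]
Pivot position: 6

After partitioning with pivot 31, the array becomes [8, 21, 19, 18, 15, 23, 31, 33, 33]. The pivot is placed at index 6. All elements to the left of the pivot are <= 31, and all elements to the right are > 31.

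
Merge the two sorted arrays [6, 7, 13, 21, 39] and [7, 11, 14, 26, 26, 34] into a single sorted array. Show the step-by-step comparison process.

Merging process:

Compare 6 vs 7: take 6 from left. Merged: [6]
Compare 7 vs 7: take 7 from left. Merged: [6, 7]
Compare 13 vs 7: take 7 from right. Merged: [6, 7, 7]
Compare 13 vs 11: take 11 from right. Merged: [6, 7, 7, 11]
Compare 13 vs 14: take 13 from left. Merged: [6, 7, 7, 11, 13]
Compare 21 vs 14: take 14 from right. Merged: [6, 7, 7, 11, 13, 14]
Compare 21 vs 26: take 21 from left. Merged: [6, 7, 7, 11, 13, 14, 21]
Compare 39 vs 26: take 26 from right. Merged: [6, 7, 7, 11, 13, 14, 21, 26]
Compare 39 vs 26: take 26 from right. Merged: [6, 7, 7, 11, 13, 14, 21, 26, 26]
Compare 39 vs 34: take 34 from right. Merged: [6, 7, 7, 11, 13, 14, 21, 26, 26, 34]
Append remaining from left: [39]. Merged: [6, 7, 7, 11, 13, 14, 21, 26, 26, 34, 39]

Final merged array: [6, 7, 7, 11, 13, 14, 21, 26, 26, 34, 39]
Total comparisons: 10

The merged array is [6, 7, 7, 11, 13, 14, 21, 26, 26, 34, 39], requiring 10 comparisons. The merge step runs in O(n) time where n is the total number of elements.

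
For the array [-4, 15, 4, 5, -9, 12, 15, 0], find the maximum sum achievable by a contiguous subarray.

Using Kadane's algorithm on [-4, 15, 4, 5, -9, 12, 15, 0]:

Scanning through the array:
Position 1 (value 15): max_ending_here = 15, max_so_far = 15
Position 2 (value 4): max_ending_here = 19, max_so_far = 19
Position 3 (value 5): max_ending_here = 24, max_so_far = 24
Position 4 (value -9): max_ending_here = 15, max_so_far = 24
Position 5 (value 12): max_ending_here = 27, max_so_far = 27
Position 6 (value 15): max_ending_here = 42, max_so_far = 42
Position 7 (value 0): max_ending_here = 42, max_so_far = 42

Maximum subarray: [15, 4, 5, -9, 12, 15]
Maximum sum: 42

The maximum subarray is [15, 4, 5, -9, 12, 15] with sum 42. This subarray runs from index 1 to index 6.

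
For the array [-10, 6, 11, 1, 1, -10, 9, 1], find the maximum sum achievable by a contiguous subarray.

Using Kadane's algorithm on [-10, 6, 11, 1, 1, -10, 9, 1]:

Scanning through the array:
Position 1 (value 6): max_ending_here = 6, max_so_far = 6
Position 2 (value 11): max_ending_here = 17, max_so_far = 17
Position 3 (value 1): max_ending_here = 18, max_so_far = 18
Position 4 (value 1): max_ending_here = 19, max_so_far = 19
Position 5 (value -10): max_ending_here = 9, max_so_far = 19
Position 6 (value 9): max_ending_here = 18, max_so_far = 19
Position 7 (value 1): max_ending_here = 19, max_so_far = 19

Maximum subarray: [6, 11, 1, 1]
Maximum sum: 19

The maximum subarray is [6, 11, 1, 1] with sum 19. This subarray runs from index 1 to index 4.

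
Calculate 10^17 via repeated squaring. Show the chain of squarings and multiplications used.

Computing 10^17 by squaring (build up from 10^1; each line after the first costs one multiplication):

10^1 = 10
10^2 = (10^1)^2 = 10^2 = 100
10^4 = (10^2)^2 = 100^2 = 10000
10^8 = (10^4)^2 = 10000^2 = 100000000
10^16 = (10^8)^2 = 100000000^2 = 10000000000000000
10^17 = 10 * 10^16 = 10 * 10000000000000000 = 100000000000000000

Result: 100000000000000000
Multiplications needed: 5 (5 lines after 10^1)

10^17 = 100000000000000000. Using exponentiation by squaring, this requires 5 multiplications. The key idea: if the exponent is even, square the half-power; if odd, multiply by the base once.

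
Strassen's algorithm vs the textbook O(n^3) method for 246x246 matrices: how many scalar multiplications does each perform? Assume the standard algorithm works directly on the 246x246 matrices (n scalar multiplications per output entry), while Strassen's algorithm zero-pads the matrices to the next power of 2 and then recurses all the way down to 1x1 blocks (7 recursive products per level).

Matrix multiplication for 246x246 matrices:

Strassen's algorithm requires power-of-2 dimensions. Pad 246x246 to 256x256 (next power of 2).

Standard algorithm: 246^3 = 14886936 multiplications
Strassen's algorithm: 7^(log2(256)) = 7^8 = 5764801 multiplications
Savings: 14886936 - 5764801 = 9122135 multiplications

Standard: 14886936 multiplications (246^3). Strassen: 5764801 multiplications (7^8, after padding to 256x256). Strassen reduces 8 recursive multiplications to 7 at each level.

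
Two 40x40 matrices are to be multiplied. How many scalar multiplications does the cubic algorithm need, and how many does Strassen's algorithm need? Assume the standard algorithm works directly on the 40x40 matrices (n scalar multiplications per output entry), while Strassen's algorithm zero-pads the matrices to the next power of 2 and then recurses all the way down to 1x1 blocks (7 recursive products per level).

Matrix multiplication for 40x40 matrices:

Strassen's algorithm requires power-of-2 dimensions. Pad 40x40 to 64x64 (next power of 2).

Standard algorithm: 40^3 = 64000 multiplications
Strassen's algorithm: 7^(log2(64)) = 7^6 = 117649 multiplications
Difference: 64000 - 117649 = -53649 (Strassen uses MORE here due to padding overhead — for small or just-over-power-of-2 n, padding can outweigh the per-level savings)

Standard: 64000 multiplications (40^3). Strassen: 117649 multiplications (7^6, after padding to 64x64). Strassen reduces 8 recursive multiplications to 7 at each level.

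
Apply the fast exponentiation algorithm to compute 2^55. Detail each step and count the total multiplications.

Computing 2^55 by squaring (build up from 2^1; each line after the first costs one multiplication):

2^1 = 2
2^2 = (2^1)^2 = 2^2 = 4
2^3 = 2 * 2^2 = 2 * 4 = 8
2^6 = (2^3)^2 = 8^2 = 64
2^12 = (2^6)^2 = 64^2 = 4096
2^13 = 2 * 2^12 = 2 * 4096 = 8192
2^26 = (2^13)^2 = 8192^2 = 67108864
2^27 = 2 * 2^26 = 2 * 67108864 = 134217728
2^54 = (2^27)^2 = 134217728^2 = 18014398509481984
2^55 = 2 * 2^54 = 2 * 18014398509481984 = 36028797018963968

Result: 36028797018963968
Multiplications needed: 9 (9 lines after 2^1)

2^55 = 36028797018963968. Using exponentiation by squaring, this requires 9 multiplications. The key idea: if the exponent is even, square the half-power; if odd, multiply by the base once.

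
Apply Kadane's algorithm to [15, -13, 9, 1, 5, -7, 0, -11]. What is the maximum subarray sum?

Using Kadane's algorithm on [15, -13, 9, 1, 5, -7, 0, -11]:

Scanning through the array:
Position 1 (value -13): max_ending_here = 2, max_so_far = 15
Position 2 (value 9): max_ending_here = 11, max_so_far = 15
Position 3 (value 1): max_ending_here = 12, max_so_far = 15
Position 4 (value 5): max_ending_here = 17, max_so_far = 17
Position 5 (value -7): max_ending_here = 10, max_so_far = 17
Position 6 (value 0): max_ending_here = 10, max_so_far = 17
Position 7 (value -11): max_ending_here = -1, max_so_far = 17

Maximum subarray: [15, -13, 9, 1, 5]
Maximum sum: 17

The maximum subarray is [15, -13, 9, 1, 5] with sum 17. This subarray runs from index 0 to index 4.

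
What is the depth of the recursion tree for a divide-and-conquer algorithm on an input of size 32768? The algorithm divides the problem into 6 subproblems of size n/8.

For divide and conquer with division factor 8:

Problem sizes at each level:
Level 0: 32768
Level 1: 4096
Level 2: 512
Level 3: 64
Level 4: 8
Level 5: 1

The root is level 0 and the size-1 base case is level 5 (the tree spans levels 0 through 5, i.e. 6 levels counting the root), so the depth is the number of divisions: log_8(32768) = 5

The recursion tree depth is log_8(32768) = 5. At each level, the problem size is divided by 8, so it takes 5 divisions to reduce to a base case of size 1. The algorithm makes 6 recursive calls at each level.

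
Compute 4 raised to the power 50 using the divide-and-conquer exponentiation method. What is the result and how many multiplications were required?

Computing 4^50 by squaring (build up from 4^1; each line after the first costs one multiplication):

4^1 = 4
4^2 = (4^1)^2 = 4^2 = 16
4^3 = 4 * 4^2 = 4 * 16 = 64
4^6 = (4^3)^2 = 64^2 = 4096
4^12 = (4^6)^2 = 4096^2 = 16777216
4^24 = (4^12)^2 = 16777216^2 = 281474976710656
4^25 = 4 * 4^24 = 4 * 281474976710656 = 1125899906842624
4^50 = (4^25)^2 = 1125899906842624^2 = 1267650600228229401496703205376

Result: 1267650600228229401496703205376
Multiplications needed: 7 (7 lines after 4^1)

4^50 = 1267650600228229401496703205376. Using exponentiation by squaring, this requires 7 multiplications. The key idea: if the exponent is even, square the half-power; if odd, multiply by the base once.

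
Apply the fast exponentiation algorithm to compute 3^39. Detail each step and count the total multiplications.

Computing 3^39 by squaring (build up from 3^1; each line after the first costs one multiplication):

3^1 = 3
3^2 = (3^1)^2 = 3^2 = 9
3^4 = (3^2)^2 = 9^2 = 81
3^8 = (3^4)^2 = 81^2 = 6561
3^9 = 3 * 3^8 = 3 * 6561 = 19683
3^18 = (3^9)^2 = 19683^2 = 387420489
3^19 = 3 * 3^18 = 3 * 387420489 = 1162261467
3^38 = (3^19)^2 = 1162261467^2 = 1350851717672992089
3^39 = 3 * 3^38 = 3 * 1350851717672992089 = 4052555153018976267

Result: 4052555153018976267
Multiplications needed: 8 (8 lines after 3^1)

3^39 = 4052555153018976267. Using exponentiation by squaring, this requires 8 multiplications. The key idea: if the exponent is even, square the half-power; if odd, multiply by the base once.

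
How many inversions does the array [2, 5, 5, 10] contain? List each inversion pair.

Finding inversions in [2, 5, 5, 10]:


Total inversions: 0

The array has 0 inversions. It is already sorted.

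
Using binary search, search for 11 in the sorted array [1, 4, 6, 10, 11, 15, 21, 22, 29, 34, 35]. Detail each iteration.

Binary search for 11 in [1, 4, 6, 10, 11, 15, 21, 22, 29, 34, 35]:

lo=0, hi=10, mid=5, arr[mid]=15 -> 15 > 11, search left half
lo=0, hi=4, mid=2, arr[mid]=6 -> 6 < 11, search right half
lo=3, hi=4, mid=3, arr[mid]=10 -> 10 < 11, search right half
lo=4, hi=4, mid=4, arr[mid]=11 -> Found target at index 4!

Binary search finds 11 at index 4 after 4 comparisons. The search repeatedly halves the search space by comparing with the middle element.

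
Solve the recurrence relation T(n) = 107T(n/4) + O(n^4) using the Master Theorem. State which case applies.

Master Theorem for T(n) = 107T(n/4) + O(n^4):

a = 107, b = 4, c = 4
log_b(a) = log_4(107) = 3.3707

Case 3: c = 4 > log_4(107) = 3.3707
T(n) = O(n^4) = O(n^4)

For T(n) = 107T(n/4) + O(n^4): log_4(107) = 3.3707. This is Case 3 of the Master Theorem (c > log_b(a), work dominated by root), giving O(n^4).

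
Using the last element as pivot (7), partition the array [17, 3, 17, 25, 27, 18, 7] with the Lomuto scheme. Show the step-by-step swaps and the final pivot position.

Lomuto partition with pivot = 7:

Initial array: [17, 3, 17, 25, 27, 18, 7]

arr[0]=17 > 7: no swap
arr[1]=3 <= 7: swap with position 0, array becomes [3, 17, 17, 25, 27, 18, 7]
arr[2]=17 > 7: no swap
arr[3]=25 > 7: no swap
arr[4]=27 > 7: no swap
arr[5]=18 > 7: no swap

Place pivot at position 1: [3, 7, 17, 25, 27, 18, 17]
Pivot position: 1

After partitioning with pivot 7, the array becomes [3, 7, 17, 25, 27, 18, 17]. The pivot is placed at index 1. All elements to the left of the pivot are <= 7, and all elements to the right are > 7.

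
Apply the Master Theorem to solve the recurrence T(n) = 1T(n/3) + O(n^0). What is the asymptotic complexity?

Master Theorem for T(n) = 1T(n/3) + O(n^0):

a = 1, b = 3, c = 0
log_b(a) = log_3(1) = 0.0000

Case 2: c = 0 = log_3(1) = 0.0000
T(n) = O(n^0 log n) = O(log n)

For T(n) = 1T(n/3) + O(n^0): log_3(1) = 0.0000. This is Case 2 of the Master Theorem (c = log_b(a), equal work at all levels), giving O(log n).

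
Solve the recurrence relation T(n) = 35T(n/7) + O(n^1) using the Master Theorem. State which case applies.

Master Theorem for T(n) = 35T(n/7) + O(n^1):

a = 35, b = 7, c = 1
log_b(a) = log_7(35) = 1.8271

Case 1: c = 1 < log_7(35) = 1.8271
T(n) = O(n^(log_7 35))

For T(n) = 35T(n/7) + O(n^1): log_7(35) = 1.8271. This is Case 1 of the Master Theorem (c < log_b(a), work dominated by leaves), giving O(n^(log_7 35)).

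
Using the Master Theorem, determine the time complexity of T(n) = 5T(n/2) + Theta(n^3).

Master Theorem for T(n) = 5T(n/2) + O(n^3):

a = 5, b = 2, c = 3
log_b(a) = log_2(5) = 2.3219

Case 3: c = 3 > log_2(5) = 2.3219
T(n) = O(n^3) = O(n^3)

For T(n) = 5T(n/2) + O(n^3): log_2(5) = 2.3219. This is Case 3 of the Master Theorem (c > log_b(a), work dominated by root), giving O(n^3).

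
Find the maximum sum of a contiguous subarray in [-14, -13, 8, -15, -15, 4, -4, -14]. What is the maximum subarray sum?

Using Kadane's algorithm on [-14, -13, 8, -15, -15, 4, -4, -14]:

Scanning through the array:
Position 1 (value -13): max_ending_here = -13, max_so_far = -13
Position 2 (value 8): max_ending_here = 8, max_so_far = 8
Position 3 (value -15): max_ending_here = -7, max_so_far = 8
Position 4 (value -15): max_ending_here = -15, max_so_far = 8
Position 5 (value 4): max_ending_here = 4, max_so_far = 8
Position 6 (value -4): max_ending_here = 0, max_so_far = 8
Position 7 (value -14): max_ending_here = -14, max_so_far = 8

Maximum subarray: [8]
Maximum sum: 8

The maximum subarray is [8] with sum 8. This subarray runs from index 2 to index 2.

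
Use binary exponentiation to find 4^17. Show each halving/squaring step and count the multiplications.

Computing 4^17 by squaring (build up from 4^1; each line after the first costs one multiplication):

4^1 = 4
4^2 = (4^1)^2 = 4^2 = 16
4^4 = (4^2)^2 = 16^2 = 256
4^8 = (4^4)^2 = 256^2 = 65536
4^16 = (4^8)^2 = 65536^2 = 4294967296
4^17 = 4 * 4^16 = 4 * 4294967296 = 17179869184

Result: 17179869184
Multiplications needed: 5 (5 lines after 4^1)

4^17 = 17179869184. Using exponentiation by squaring, this requires 5 multiplications. The key idea: if the exponent is even, square the half-power; if odd, multiply by the base once.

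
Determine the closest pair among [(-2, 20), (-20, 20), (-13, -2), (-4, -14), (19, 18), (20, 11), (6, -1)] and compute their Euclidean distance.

Computing all pairwise distances among 7 points:

d((-2, 20), (-20, 20)) = 18.0
d((-2, 20), (-13, -2)) = 24.5967
d((-2, 20), (-4, -14)) = 34.0588
d((-2, 20), (19, 18)) = 21.095
d((-2, 20), (20, 11)) = 23.7697
d((-2, 20), (6, -1)) = 22.4722
d((-20, 20), (-13, -2)) = 23.0868
d((-20, 20), (-4, -14)) = 37.5766
d((-20, 20), (19, 18)) = 39.0512
d((-20, 20), (20, 11)) = 41.0
d((-20, 20), (6, -1)) = 33.4215
d((-13, -2), (-4, -14)) = 15.0
d((-13, -2), (19, 18)) = 37.7359
d((-13, -2), (20, 11)) = 35.4683
d((-13, -2), (6, -1)) = 19.0263
d((-4, -14), (19, 18)) = 39.4081
d((-4, -14), (20, 11)) = 34.6554
d((-4, -14), (6, -1)) = 16.4012
d((19, 18), (20, 11)) = 7.0711 <-- minimum
d((19, 18), (6, -1)) = 23.0217
d((20, 11), (6, -1)) = 18.4391

Closest pair: (19, 18) and (20, 11) with distance 7.0711

The closest pair is (19, 18) and (20, 11) with Euclidean distance 7.0711. For 7 points, brute-force pairwise comparison is shown above. For large n, the divide-and-conquer algorithm (sort by x, recurse on halves, check the dividing strip) achieves O(n log n).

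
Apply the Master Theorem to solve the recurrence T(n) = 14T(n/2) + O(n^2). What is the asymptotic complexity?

Master Theorem for T(n) = 14T(n/2) + O(n^2):

a = 14, b = 2, c = 2
log_b(a) = log_2(14) = 3.8074

Case 1: c = 2 < log_2(14) = 3.8074
T(n) = O(n^(log_2 14))

For T(n) = 14T(n/2) + O(n^2): log_2(14) = 3.8074. This is Case 1 of the Master Theorem (c < log_b(a), work dominated by leaves), giving O(n^(log_2 14)).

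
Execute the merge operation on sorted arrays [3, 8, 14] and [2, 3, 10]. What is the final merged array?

Merging process:

Compare 3 vs 2: take 2 from right. Merged: [2]
Compare 3 vs 3: take 3 from left. Merged: [2, 3]
Compare 8 vs 3: take 3 from right. Merged: [2, 3, 3]
Compare 8 vs 10: take 8 from left. Merged: [2, 3, 3, 8]
Compare 14 vs 10: take 10 from right. Merged: [2, 3, 3, 8, 10]
Append remaining from left: [14]. Merged: [2, 3, 3, 8, 10, 14]

Final merged array: [2, 3, 3, 8, 10, 14]
Total comparisons: 5

The merged array is [2, 3, 3, 8, 10, 14], requiring 5 comparisons. The merge step runs in O(n) time where n is the total number of elements.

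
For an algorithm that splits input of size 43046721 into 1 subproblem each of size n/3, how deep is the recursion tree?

For divide and conquer with division factor 3:

Problem sizes at each level:
Level 0: 43046721
Level 1: 14348907
Level 2: 4782969
Level 3: 1594323
Level 4: 531441
Level 5: 177147
Level 6: 59049
Level 7: 19683
Level 8: 6561
Level 9: 2187
Level 10: 729
Level 11: 243
Level 12: 81
Level 13: 27
Level 14: 9
Level 15: 3
Level 16: 1

The root is level 0 and the size-1 base case is level 16 (the tree spans levels 0 through 16, i.e. 17 levels counting the root), so the depth is the number of divisions: log_3(43046721) = 16

The recursion tree depth is log_3(43046721) = 16. At each level, the problem size is divided by 3, so it takes 16 divisions to reduce to a base case of size 1. The algorithm makes 1 recursive call at each level.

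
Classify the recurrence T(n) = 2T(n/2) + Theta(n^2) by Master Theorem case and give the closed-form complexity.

Master Theorem for T(n) = 2T(n/2) + O(n^2):

a = 2, b = 2, c = 2
log_b(a) = log_2(2) = 1.0000

Case 3: c = 2 > log_2(2) = 1.0000
T(n) = O(n^2) = O(n^2)

For T(n) = 2T(n/2) + O(n^2): log_2(2) = 1.0000. This is Case 3 of the Master Theorem (c > log_b(a), work dominated by root), giving O(n^2).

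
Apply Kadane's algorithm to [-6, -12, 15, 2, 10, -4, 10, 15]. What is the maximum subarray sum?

Using Kadane's algorithm on [-6, -12, 15, 2, 10, -4, 10, 15]:

Scanning through the array:
Position 1 (value -12): max_ending_here = -12, max_so_far = -6
Position 2 (value 15): max_ending_here = 15, max_so_far = 15
Position 3 (value 2): max_ending_here = 17, max_so_far = 17
Position 4 (value 10): max_ending_here = 27, max_so_far = 27
Position 5 (value -4): max_ending_here = 23, max_so_far = 27
Position 6 (value 10): max_ending_here = 33, max_so_far = 33
Position 7 (value 15): max_ending_here = 48, max_so_far = 48

Maximum subarray: [15, 2, 10, -4, 10, 15]
Maximum sum: 48

The maximum subarray is [15, 2, 10, -4, 10, 15] with sum 48. This subarray runs from index 2 to index 7.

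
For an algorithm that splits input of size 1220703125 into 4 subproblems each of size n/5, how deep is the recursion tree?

For divide and conquer with division factor 5:

Problem sizes at each level:
Level 0: 1220703125
Level 1: 244140625
Level 2: 48828125
Level 3: 9765625
Level 4: 1953125
Level 5: 390625
Level 6: 78125
Level 7: 15625
Level 8: 3125
Level 9: 625
Level 10: 125
Level 11: 25
Level 12: 5
Level 13: 1

The root is level 0 and the size-1 base case is level 13 (the tree spans levels 0 through 13, i.e. 14 levels counting the root), so the depth is the number of divisions: log_5(1220703125) = 13

The recursion tree depth is log_5(1220703125) = 13. At each level, the problem size is divided by 5, so it takes 13 divisions to reduce to a base case of size 1. The algorithm makes 4 recursive calls at each level.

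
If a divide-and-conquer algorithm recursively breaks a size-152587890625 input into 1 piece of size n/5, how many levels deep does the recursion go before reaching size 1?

For divide and conquer with division factor 5:

Problem sizes at each level:
Level 0: 152587890625
Level 1: 30517578125
Level 2: 6103515625
Level 3: 1220703125
Level 4: 244140625
Level 5: 48828125
Level 6: 9765625
Level 7: 1953125
Level 8: 390625
Level 9: 78125
Level 10: 15625
Level 11: 3125
Level 12: 625
Level 13: 125
Level 14: 25
Level 15: 5
Level 16: 1

The root is level 0 and the size-1 base case is level 16 (the tree spans levels 0 through 16, i.e. 17 levels counting the root), so the depth is the number of divisions: log_5(152587890625) = 16

The recursion tree depth is log_5(152587890625) = 16. At each level, the problem size is divided by 5, so it takes 16 divisions to reduce to a base case of size 1. The algorithm makes 1 recursive call at each level.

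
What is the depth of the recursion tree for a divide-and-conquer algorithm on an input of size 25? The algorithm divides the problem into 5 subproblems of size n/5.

For divide and conquer with division factor 5:

Problem sizes at each level:
Level 0: 25
Level 1: 5
Level 2: 1

The root is level 0 and the size-1 base case is level 2 (the tree spans levels 0 through 2, i.e. 3 levels counting the root), so the depth is the number of divisions: log_5(25) = 2

The recursion tree depth is log_5(25) = 2. At each level, the problem size is divided by 5, so it takes 2 divisions to reduce to a base case of size 1. The algorithm makes 5 recursive calls at each level.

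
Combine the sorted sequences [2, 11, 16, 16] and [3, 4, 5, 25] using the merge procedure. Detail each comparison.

Merging process:

Compare 2 vs 3: take 2 from left. Merged: [2]
Compare 11 vs 3: take 3 from right. Merged: [2, 3]
Compare 11 vs 4: take 4 from right. Merged: [2, 3, 4]
Compare 11 vs 5: take 5 from right. Merged: [2, 3, 4, 5]
Compare 11 vs 25: take 11 from left. Merged: [2, 3, 4, 5, 11]
Compare 16 vs 25: take 16 from left. Merged: [2, 3, 4, 5, 11, 16]
Compare 16 vs 25: take 16 from left. Merged: [2, 3, 4, 5, 11, 16, 16]
Append remaining from right: [25]. Merged: [2, 3, 4, 5, 11, 16, 16, 25]

Final merged array: [2, 3, 4, 5, 11, 16, 16, 25]
Total comparisons: 7

The merged array is [2, 3, 4, 5, 11, 16, 16, 25], requiring 7 comparisons. The merge step runs in O(n) time where n is the total number of elements.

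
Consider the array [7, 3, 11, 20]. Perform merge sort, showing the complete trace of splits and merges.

Merge sort trace:

Split: [7, 3, 11, 20] -> [7, 3] and [11, 20]
  Split: [7, 3] -> [7] and [3]
  Merge: [7] + [3] -> [3, 7]
  Split: [11, 20] -> [11] and [20]
  Merge: [11] + [20] -> [11, 20]
Merge: [3, 7] + [11, 20] -> [3, 7, 11, 20]

Final sorted array: [3, 7, 11, 20]

The merge sort proceeds by recursively splitting the array and merging sorted halves.
After all merges, the sorted array is [3, 7, 11, 20].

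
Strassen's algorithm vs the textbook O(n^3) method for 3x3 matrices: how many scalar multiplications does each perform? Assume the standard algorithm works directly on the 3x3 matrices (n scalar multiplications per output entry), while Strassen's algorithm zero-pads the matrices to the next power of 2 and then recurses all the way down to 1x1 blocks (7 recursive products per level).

Matrix multiplication for 3x3 matrices:

Strassen's algorithm requires power-of-2 dimensions. Pad 3x3 to 4x4 (next power of 2).

Standard algorithm: 3^3 = 27 multiplications
Strassen's algorithm: 7^(log2(4)) = 7^2 = 49 multiplications
Difference: 27 - 49 = -22 (Strassen uses MORE here due to padding overhead — for small or just-over-power-of-2 n, padding can outweigh the per-level savings)

Standard: 27 multiplications (3^3). Strassen: 49 multiplications (7^2, after padding to 4x4). Strassen reduces 8 recursive multiplications to 7 at each level.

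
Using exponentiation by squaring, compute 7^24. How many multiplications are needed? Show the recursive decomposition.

Computing 7^24 by squaring (build up from 7^1; each line after the first costs one multiplication):

7^1 = 7
7^2 = (7^1)^2 = 7^2 = 49
7^3 = 7 * 7^2 = 7 * 49 = 343
7^6 = (7^3)^2 = 343^2 = 117649
7^12 = (7^6)^2 = 117649^2 = 13841287201
7^24 = (7^12)^2 = 13841287201^2 = 191581231380566414401

Result: 191581231380566414401
Multiplications needed: 5 (5 lines after 7^1)

7^24 = 191581231380566414401. Using exponentiation by squaring, this requires 5 multiplications. The key idea: if the exponent is even, square the half-power; if odd, multiply by the base once.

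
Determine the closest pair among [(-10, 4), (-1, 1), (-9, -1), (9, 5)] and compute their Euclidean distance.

Computing all pairwise distances among 4 points:

d((-10, 4), (-1, 1)) = 9.4868
d((-10, 4), (-9, -1)) = 5.099 <-- minimum
d((-10, 4), (9, 5)) = 19.0263
d((-1, 1), (-9, -1)) = 8.2462
d((-1, 1), (9, 5)) = 10.7703
d((-9, -1), (9, 5)) = 18.9737

Closest pair: (-10, 4) and (-9, -1) with distance 5.099

The closest pair is (-10, 4) and (-9, -1) with Euclidean distance 5.099. For 4 points, brute-force pairwise comparison is shown above. For large n, the divide-and-conquer algorithm (sort by x, recurse on halves, check the dividing strip) achieves O(n log n).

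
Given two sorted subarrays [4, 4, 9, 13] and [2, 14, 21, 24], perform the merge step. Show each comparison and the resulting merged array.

Merging process:

Compare 4 vs 2: take 2 from right. Merged: [2]
Compare 4 vs 14: take 4 from left. Merged: [2, 4]
Compare 4 vs 14: take 4 from left. Merged: [2, 4, 4]
Compare 9 vs 14: take 9 from left. Merged: [2, 4, 4, 9]
Compare 13 vs 14: take 13 from left. Merged: [2, 4, 4, 9, 13]
Append remaining from right: [14, 21, 24]. Merged: [2, 4, 4, 9, 13, 14, 21, 24]

Final merged array: [2, 4, 4, 9, 13, 14, 21, 24]
Total comparisons: 5

The merged array is [2, 4, 4, 9, 13, 14, 21, 24], requiring 5 comparisons. The merge step runs in O(n) time where n is the total number of elements.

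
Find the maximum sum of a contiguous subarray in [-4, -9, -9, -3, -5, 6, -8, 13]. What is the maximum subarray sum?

Using Kadane's algorithm on [-4, -9, -9, -3, -5, 6, -8, 13]:

Scanning through the array:
Position 1 (value -9): max_ending_here = -9, max_so_far = -4
Position 2 (value -9): max_ending_here = -9, max_so_far = -4
Position 3 (value -3): max_ending_here = -3, max_so_far = -3
Position 4 (value -5): max_ending_here = -5, max_so_far = -3
Position 5 (value 6): max_ending_here = 6, max_so_far = 6
Position 6 (value -8): max_ending_here = -2, max_so_far = 6
Position 7 (value 13): max_ending_here = 13, max_so_far = 13

Maximum subarray: [13]
Maximum sum: 13

The maximum subarray is [13] with sum 13. This subarray runs from index 7 to index 7.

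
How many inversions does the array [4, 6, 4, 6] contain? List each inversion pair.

Finding inversions in [4, 6, 4, 6]:

(1, 2): arr[1]=6 > arr[2]=4

Total inversions: 1

The array has 1 inversion(s): (1,2). Each pair (i,j) satisfies i < j and arr[i] > arr[j].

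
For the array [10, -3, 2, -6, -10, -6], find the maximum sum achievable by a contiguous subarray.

Using Kadane's algorithm on [10, -3, 2, -6, -10, -6]:

Scanning through the array:
Position 1 (value -3): max_ending_here = 7, max_so_far = 10
Position 2 (value 2): max_ending_here = 9, max_so_far = 10
Position 3 (value -6): max_ending_here = 3, max_so_far = 10
Position 4 (value -10): max_ending_here = -7, max_so_far = 10
Position 5 (value -6): max_ending_here = -6, max_so_far = 10

Maximum subarray: [10]
Maximum sum: 10

The maximum subarray is [10] with sum 10. This subarray runs from index 0 to index 0.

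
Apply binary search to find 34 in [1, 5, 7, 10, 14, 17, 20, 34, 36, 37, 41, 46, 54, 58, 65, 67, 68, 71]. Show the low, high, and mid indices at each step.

Binary search for 34 in [1, 5, 7, 10, 14, 17, 20, 34, 36, 37, 41, 46, 54, 58, 65, 67, 68, 71]:

lo=0, hi=17, mid=8, arr[mid]=36 -> 36 > 34, search left half
lo=0, hi=7, mid=3, arr[mid]=10 -> 10 < 34, search right half
lo=4, hi=7, mid=5, arr[mid]=17 -> 17 < 34, search right half
lo=6, hi=7, mid=6, arr[mid]=20 -> 20 < 34, search right half
lo=7, hi=7, mid=7, arr[mid]=34 -> Found target at index 7!

Binary search finds 34 at index 7 after 5 comparisons. The search repeatedly halves the search space by comparing with the middle element.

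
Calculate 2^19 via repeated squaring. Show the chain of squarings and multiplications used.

Computing 2^19 by squaring (build up from 2^1; each line after the first costs one multiplication):

2^1 = 2
2^2 = (2^1)^2 = 2^2 = 4
2^4 = (2^2)^2 = 4^2 = 16
2^8 = (2^4)^2 = 16^2 = 256
2^9 = 2 * 2^8 = 2 * 256 = 512
2^18 = (2^9)^2 = 512^2 = 262144
2^19 = 2 * 2^18 = 2 * 262144 = 524288

Result: 524288
Multiplications needed: 6 (6 lines after 2^1)

2^19 = 524288. Using exponentiation by squaring, this requires 6 multiplications. The key idea: if the exponent is even, square the half-power; if odd, multiply by the base once.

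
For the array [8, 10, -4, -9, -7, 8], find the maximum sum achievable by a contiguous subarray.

Using Kadane's algorithm on [8, 10, -4, -9, -7, 8]:

Scanning through the array:
Position 1 (value 10): max_ending_here = 18, max_so_far = 18
Position 2 (value -4): max_ending_here = 14, max_so_far = 18
Position 3 (value -9): max_ending_here = 5, max_so_far = 18
Position 4 (value -7): max_ending_here = -2, max_so_far = 18
Position 5 (value 8): max_ending_here = 8, max_so_far = 18

Maximum subarray: [8, 10]
Maximum sum: 18

The maximum subarray is [8, 10] with sum 18. This subarray runs from index 0 to index 1.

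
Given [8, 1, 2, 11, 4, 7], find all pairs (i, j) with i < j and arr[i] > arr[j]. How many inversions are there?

Finding inversions in [8, 1, 2, 11, 4, 7]:

(0, 1): arr[0]=8 > arr[1]=1
(0, 2): arr[0]=8 > arr[2]=2
(0, 4): arr[0]=8 > arr[4]=4
(0, 5): arr[0]=8 > arr[5]=7
(3, 4): arr[3]=11 > arr[4]=4
(3, 5): arr[3]=11 > arr[5]=7

Total inversions: 6

The array has 6 inversion(s): (0,1), (0,2), (0,4), (0,5), (3,4), (3,5). Each pair (i,j) satisfies i < j and arr[i] > arr[j].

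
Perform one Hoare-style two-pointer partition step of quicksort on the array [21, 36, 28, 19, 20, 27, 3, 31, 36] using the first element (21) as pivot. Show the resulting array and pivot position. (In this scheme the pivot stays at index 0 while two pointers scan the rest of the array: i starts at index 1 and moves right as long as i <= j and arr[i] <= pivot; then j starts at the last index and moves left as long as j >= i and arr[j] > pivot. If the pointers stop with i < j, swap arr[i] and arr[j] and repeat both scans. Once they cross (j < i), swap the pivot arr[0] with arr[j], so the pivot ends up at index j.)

Hoare-style two-pointer partition with pivot = 21:

Initial array: [21, 36, 28, 19, 20, 27, 3, 31, 36]

Pointers start at i = 1, j = 8.
i stops at index 1 (arr[1]=36 > 21), j stops at index 6 (arr[6]=3 <= 21): swap arr[1] and arr[6], array becomes [21, 3, 28, 19, 20, 27, 36, 31, 36]
i stops at index 2 (arr[2]=28 > 21), j stops at index 4 (arr[4]=20 <= 21): swap arr[2] and arr[4], array becomes [21, 3, 20, 19, 28, 27, 36, 31, 36]
i ends at 4, j ends at 3: the pointers have crossed (j < i), so scanning stops.

Swap pivot arr[0] with arr[3] to place pivot at position 3: [19, 3, 20, 21, 28, 27, 36, 31, 36]
Pivot position: 3

After partitioning with pivot 21, the array becomes [19, 3, 20, 21, 28, 27, 36, 31, 36]. The pivot is placed at index 3. All elements to the left of the pivot are <= 21, and all elements to the right are > 21.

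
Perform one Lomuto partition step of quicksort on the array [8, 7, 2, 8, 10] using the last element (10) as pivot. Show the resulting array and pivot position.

Lomuto partition with pivot = 10:

Initial array: [8, 7, 2, 8, 10]

arr[0]=8 <= 10: swap with position 0, array becomes [8, 7, 2, 8, 10]
arr[1]=7 <= 10: swap with position 1, array becomes [8, 7, 2, 8, 10]
arr[2]=2 <= 10: swap with position 2, array becomes [8, 7, 2, 8, 10]
arr[3]=8 <= 10: swap with position 3, array becomes [8, 7, 2, 8, 10]

Place pivot at position 4: [8, 7, 2, 8, 10]
Pivot position: 4

After partitioning with pivot 10, the array becomes [8, 7, 2, 8, 10]. The pivot is placed at index 4. All elements to the left of the pivot are <= 10, and all elements to the right are > 10.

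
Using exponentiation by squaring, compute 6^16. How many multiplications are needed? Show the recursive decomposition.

Computing 6^16 by squaring (build up from 6^1; each line after the first costs one multiplication):

6^1 = 6
6^2 = (6^1)^2 = 6^2 = 36
6^4 = (6^2)^2 = 36^2 = 1296
6^8 = (6^4)^2 = 1296^2 = 1679616
6^16 = (6^8)^2 = 1679616^2 = 2821109907456

Result: 2821109907456
Multiplications needed: 4 (4 lines after 6^1)

6^16 = 2821109907456. Using exponentiation by squaring, this requires 4 multiplications. The key idea: if the exponent is even, square the half-power; if odd, multiply by the base once.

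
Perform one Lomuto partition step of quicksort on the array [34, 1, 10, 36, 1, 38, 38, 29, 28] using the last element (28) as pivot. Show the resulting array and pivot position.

Lomuto partition with pivot = 28:

Initial array: [34, 1, 10, 36, 1, 38, 38, 29, 28]

arr[0]=34 > 28: no swap
arr[1]=1 <= 28: swap with position 0, array becomes [1, 34, 10, 36, 1, 38, 38, 29, 28]
arr[2]=10 <= 28: swap with position 1, array becomes [1, 10, 34, 36, 1, 38, 38, 29, 28]
arr[3]=36 > 28: no swap
arr[4]=1 <= 28: swap with position 2, array becomes [1, 10, 1, 36, 34, 38, 38, 29, 28]
arr[5]=38 > 28: no swap
arr[6]=38 > 28: no swap
arr[7]=29 > 28: no swap

Place pivot at position 3: [1, 10, 1, 28, 34, 38, 38, 29, 36]
Pivot position: 3

After partitioning with pivot 28, the array becomes [1, 10, 1, 28, 34, 38, 38, 29, 36]. The pivot is placed at index 3. All elements to the left of the pivot are <= 28, and all elements to the right are > 28.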